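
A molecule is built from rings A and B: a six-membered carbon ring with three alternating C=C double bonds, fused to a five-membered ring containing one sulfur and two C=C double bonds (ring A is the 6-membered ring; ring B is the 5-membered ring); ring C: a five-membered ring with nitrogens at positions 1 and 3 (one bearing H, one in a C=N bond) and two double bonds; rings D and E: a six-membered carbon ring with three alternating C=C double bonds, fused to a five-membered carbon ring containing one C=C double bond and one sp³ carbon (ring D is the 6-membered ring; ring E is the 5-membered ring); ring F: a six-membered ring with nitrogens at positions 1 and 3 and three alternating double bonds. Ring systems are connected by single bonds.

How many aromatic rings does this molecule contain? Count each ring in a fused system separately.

5

Rings A and B form a fused bicyclic system (with one sulfur) with 9 sp² atoms and 10 π electrons from ring double bonds plus a heteroatom lone pair. 10 = 4(2)+2, so the system is aromatic and both rings count as aromatic (benzothiophene).
Ring C is planar and fully conjugated; 2 ring double bonds (4 π electrons) plus a heteroatom lone pair (2) give 6 π electrons. Since 6 = 4n+2 (n=1), ring C is aromatic (imidazole).
Ring D has a continuous p-orbital overlap around the ring; 3 ring double bonds give 6 π electrons. 6 = 4(1)+2, so ring D is aromatic (benzene ring).
Ring E has one sp³ carbon, so it is not fully conjugated — not aromatic (cyclopentene ring).
Ring F is planar and fully conjugated; 3 ring double bonds give 6 π electrons. Since 6 = 4n+2 (n=1), ring F is aromatic (pyrimidine).
Aromatic: A, B, C, D, F. Total: 5.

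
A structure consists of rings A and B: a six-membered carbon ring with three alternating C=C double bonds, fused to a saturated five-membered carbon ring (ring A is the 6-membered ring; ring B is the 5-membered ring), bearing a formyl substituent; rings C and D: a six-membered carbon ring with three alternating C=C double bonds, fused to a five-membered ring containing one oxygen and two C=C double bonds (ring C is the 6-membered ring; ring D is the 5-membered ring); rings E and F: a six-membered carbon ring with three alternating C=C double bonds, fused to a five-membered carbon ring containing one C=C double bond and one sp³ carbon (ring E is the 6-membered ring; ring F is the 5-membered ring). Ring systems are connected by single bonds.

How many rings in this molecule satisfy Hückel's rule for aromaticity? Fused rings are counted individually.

Ring A is planar and fully conjugated; 3 ring double bonds give 6 π electrons. That satisfies 4n+2 with n=1, so ring A is aromatic (benzene ring).
Ring B has three sp³ carbons, so it is not fully conjugated — not aromatic (cyclopentane ring).
Rings C and D form a fused bicyclic system (with one oxygen) with 9 sp² atoms and 10 π electrons from ring double bonds plus a heteroatom lone pair. 10 = 4(2)+2, so the system is aromatic and both rings count as aromatic (benzofuran).
Ring E has a continuous p-orbital overlap around the ring; 3 ring double bonds give 6 π electrons. 6 = 4(1)+2, so ring E is aromatic (benzene ring).
Ring F has one sp³ carbon, so it is not fully conjugated — not aromatic (cyclopentene ring).
Aromatic: A, C, D, E. Total: 4.

4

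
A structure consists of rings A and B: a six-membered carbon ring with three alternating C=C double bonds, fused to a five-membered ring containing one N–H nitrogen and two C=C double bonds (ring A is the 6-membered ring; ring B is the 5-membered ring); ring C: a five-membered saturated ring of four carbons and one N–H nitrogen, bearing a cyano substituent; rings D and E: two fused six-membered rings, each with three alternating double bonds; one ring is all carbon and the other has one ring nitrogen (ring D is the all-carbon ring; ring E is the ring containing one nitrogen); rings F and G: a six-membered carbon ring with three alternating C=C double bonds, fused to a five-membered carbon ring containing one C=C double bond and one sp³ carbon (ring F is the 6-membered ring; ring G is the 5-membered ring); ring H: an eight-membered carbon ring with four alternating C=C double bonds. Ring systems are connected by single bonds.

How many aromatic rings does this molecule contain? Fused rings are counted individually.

Rings A and B form a fused bicyclic system (with one N–H) with 9 sp² atoms and 10 π electrons from ring double bonds plus a heteroatom lone pair. 10 = 4(2)+2, so the system is aromatic and both rings count as aromatic (indole).
Ring C has only sp³ atoms, so it is not fully conjugated — not aromatic (pyrrolidine).
Rings D and E form a fused bicyclic system (with one nitrogen) with 10 sp² atoms and 10 π electrons from ring double bonds. 10 = 4(2)+2, so the system is aromatic and both rings count as aromatic (quinoline).
Ring F is planar and fully conjugated; 3 ring double bonds give 6 π electrons. Since 6 = 4n+2 (n=1), ring F is aromatic (benzene ring).
Ring G has one sp³ carbon, so it is not fully conjugated — not aromatic (cyclopentene ring).
Ring H has only sp² ring atoms; a planar conformation would have a fully conjugated π system of 8 electrons. But 8 = 4(2), which is 4n not 4n+2, so ring H is not aromatic (cyclooctatetraene) — cyclooctatetraene distorts into a non-planar tub to avoid antiaromaticity.
Aromatic: A, B, D, E, F. Total: 5.

5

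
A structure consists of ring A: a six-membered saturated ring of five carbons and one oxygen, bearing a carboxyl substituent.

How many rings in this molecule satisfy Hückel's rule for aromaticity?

0

Ring A has only sp³ atoms, so it is not fully conjugated — not aromatic (tetrahydropyran).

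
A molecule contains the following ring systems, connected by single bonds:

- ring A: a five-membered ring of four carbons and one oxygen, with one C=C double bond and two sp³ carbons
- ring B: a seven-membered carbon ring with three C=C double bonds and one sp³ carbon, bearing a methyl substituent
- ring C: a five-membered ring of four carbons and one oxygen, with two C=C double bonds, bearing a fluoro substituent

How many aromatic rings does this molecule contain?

1

Ring A has two sp³ carbons, so it is not fully conjugated — not aromatic (2,3-dihydrofuran).
Ring B has one sp³ carbon, so it is not fully conjugated — not aromatic (cycloheptatriene).
Ring C is planar and fully conjugated; 2 ring double bonds (4 π electrons) plus a heteroatom lone pair (2) give 6 π electrons. 6 = 4(1)+2, so ring C is aromatic (furan).
Aromatic: C. Total: 1.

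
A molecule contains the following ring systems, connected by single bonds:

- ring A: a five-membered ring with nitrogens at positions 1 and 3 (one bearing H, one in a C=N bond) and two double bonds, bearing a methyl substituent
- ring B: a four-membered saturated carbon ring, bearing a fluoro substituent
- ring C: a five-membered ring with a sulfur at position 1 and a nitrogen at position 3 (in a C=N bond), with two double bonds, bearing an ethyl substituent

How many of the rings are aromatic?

2

Ring A is planar and fully conjugated; 2 ring double bonds (4 π electrons) plus a heteroatom lone pair (2) give 6 π electrons. 6 = 4(1)+2, so ring A is aromatic (imidazole).
Ring B has only sp³ atoms, so it is not fully conjugated — not aromatic (cyclobutane).
Ring C is planar and fully conjugated; 2 ring double bonds (4 π electrons) plus a heteroatom lone pair (2) give 6 π electrons. Since 6 = 4n+2 (n=1), ring C is aromatic (thiazole).
Aromatic: A, C. Total: 2.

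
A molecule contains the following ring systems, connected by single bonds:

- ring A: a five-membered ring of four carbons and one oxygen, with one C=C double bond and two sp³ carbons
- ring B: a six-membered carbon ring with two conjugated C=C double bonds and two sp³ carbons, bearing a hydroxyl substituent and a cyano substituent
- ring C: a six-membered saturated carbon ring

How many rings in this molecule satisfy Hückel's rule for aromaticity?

Ring A has two sp³ carbons, so it is not fully conjugated — not aromatic (2,3-dihydrofuran).
Ring B has two sp³ carbons, so it is not fully conjugated — not aromatic (1,3-cyclohexadiene).
Ring C has only sp³ atoms, so it is not fully conjugated — not aromatic (cyclohexane).
No ring is aromatic. Total: 0.

0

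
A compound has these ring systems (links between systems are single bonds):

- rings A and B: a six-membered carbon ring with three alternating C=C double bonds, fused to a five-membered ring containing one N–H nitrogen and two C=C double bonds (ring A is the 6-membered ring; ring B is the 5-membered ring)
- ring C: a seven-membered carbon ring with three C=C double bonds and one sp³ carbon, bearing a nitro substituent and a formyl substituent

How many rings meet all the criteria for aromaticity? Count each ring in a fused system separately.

2

Rings A and B form a fused bicyclic system (with one N–H) with 9 sp² atoms and 10 π electrons from ring double bonds plus a heteroatom lone pair. 10 = 4(2)+2, so the system is aromatic and both rings count as aromatic (indole).
Ring C has one sp³ carbon, so it is not fully conjugated — not aromatic (cycloheptatriene).
Aromatic: A, B. Total: 2.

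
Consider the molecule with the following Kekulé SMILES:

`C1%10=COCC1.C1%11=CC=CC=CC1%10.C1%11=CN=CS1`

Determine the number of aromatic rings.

1

The SMILES encodes a five-membered ring of four carbons and one oxygen, with one C=C double bond and two sp³ carbons; a seven-membered carbon ring with three C=C double bonds and one sp³ carbon; a five-membered ring with a sulfur at position 1 and a nitrogen at position 3 (in a C=N bond), with two double bonds.
The 5-membered ring with one oxygen has two sp³ carbons, so it is not fully conjugated — not aromatic (2,3-dihydrofuran).
The 7-membered ring has one sp³ carbon, so it is not fully conjugated — not aromatic (cycloheptatriene).
The 5-membered ring with one sulfur and one =N– is fully conjugated (every ring atom contributes a p orbital); 2 ring double bonds (4 π electrons) plus a heteroatom lone pair (2) give 6 π electrons. Since 6 = 4n+2 (n=1), it is aromatic (thiazole).
1 of the 3 rings is aromatic. Total: 1.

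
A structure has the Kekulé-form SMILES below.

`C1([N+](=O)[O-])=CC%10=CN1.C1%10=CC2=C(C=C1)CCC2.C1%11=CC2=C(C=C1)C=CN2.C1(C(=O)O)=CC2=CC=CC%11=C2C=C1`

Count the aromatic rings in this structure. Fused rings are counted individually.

The SMILES encodes a five-membered ring of four carbons and one nitrogen bearing a hydrogen, with two C=C double bonds; a six-membered carbon ring with three alternating C=C double bonds, fused to a saturated five-membered carbon ring; a six-membered carbon ring with three alternating C=C double bonds, fused to a five-membered ring containing one N–H nitrogen and two C=C double bonds; two fused six-membered carbon rings, each with three alternating C=C double bonds.
The 5-membered ring with one N–H is fully conjugated (every ring atom contributes a p orbital); 2 ring double bonds (4 π electrons) plus a heteroatom lone pair (2) give 6 π electrons. 6 = 4(1)+2, so it is aromatic (pyrrole).
The 6-membered ring has a continuous p-orbital overlap around the ring; 3 ring double bonds give 6 π electrons. 6 = 4(1)+2, so it is aromatic (benzene ring).
The 5-membered ring has three sp³ carbons, so it is not fully conjugated — not aromatic (cyclopentane ring).
The fused 6/5-membered bicyclic (with one N–H) is a single π system with 9 sp² atoms and 10 π electrons from ring double bonds plus a heteroatom lone pair. 10 = 4(2)+2, so the system is aromatic and both rings count as aromatic (indole).
The fused 6/6-membered bicyclic is a single π system with 10 sp² atoms and 10 π electrons from ring double bonds. 10 = 4(2)+2, so the system is aromatic and both rings count as aromatic (naphthalene).
6 of the 7 rings are aromatic. Total: 6.

6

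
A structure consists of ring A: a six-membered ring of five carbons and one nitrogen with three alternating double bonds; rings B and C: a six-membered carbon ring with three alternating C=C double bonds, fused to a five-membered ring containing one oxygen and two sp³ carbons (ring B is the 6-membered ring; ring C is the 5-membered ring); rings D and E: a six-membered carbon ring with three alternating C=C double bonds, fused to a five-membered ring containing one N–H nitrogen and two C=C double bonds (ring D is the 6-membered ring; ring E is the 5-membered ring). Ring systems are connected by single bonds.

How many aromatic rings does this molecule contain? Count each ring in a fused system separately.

4

Ring A is fully conjugated (every ring atom contributes a p orbital); 3 ring double bonds give 6 π electrons. That satisfies 4n+2 with n=1, so ring A is aromatic (pyridine).
Ring B is planar and fully conjugated; 3 ring double bonds give 6 π electrons. That satisfies 4n+2 with n=1, so ring B is aromatic (benzene ring).
Ring C has two sp³ carbons, so it is not fully conjugated — not aromatic (oxolane ring).
Rings D and E form a fused bicyclic system (with one N–H) with 9 sp² atoms and 10 π electrons from ring double bonds plus a heteroatom lone pair. 10 = 4(2)+2, so the system is aromatic and both rings count as aromatic (indole).
Aromatic: A, B, D, E. Total: 4.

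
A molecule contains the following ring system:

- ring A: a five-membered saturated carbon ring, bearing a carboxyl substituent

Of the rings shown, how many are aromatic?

0

Ring A has only sp³ atoms, so it is not fully conjugated — not aromatic (cyclopentane).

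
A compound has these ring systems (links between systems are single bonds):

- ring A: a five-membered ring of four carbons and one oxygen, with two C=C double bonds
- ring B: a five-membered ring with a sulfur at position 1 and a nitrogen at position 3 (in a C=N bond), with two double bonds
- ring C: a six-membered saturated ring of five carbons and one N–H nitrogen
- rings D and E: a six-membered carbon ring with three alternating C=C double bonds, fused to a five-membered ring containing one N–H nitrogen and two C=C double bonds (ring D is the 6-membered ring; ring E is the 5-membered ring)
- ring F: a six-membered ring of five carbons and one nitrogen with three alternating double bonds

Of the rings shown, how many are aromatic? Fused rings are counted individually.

5

Ring A is fully conjugated (every ring atom contributes a p orbital); 2 ring double bonds (4 π electrons) plus a heteroatom lone pair (2) give 6 π electrons. 6 = 4(1)+2, so ring A is aromatic (furan).
Ring B is planar and fully conjugated; 2 ring double bonds (4 π electrons) plus a heteroatom lone pair (2) give 6 π electrons. Since 6 = 4n+2 (n=1), ring B is aromatic (thiazole).
Ring C has only sp³ atoms, so it is not fully conjugated — not aromatic (piperidine).
Rings D and E form a fused bicyclic system (with one N–H) with 9 sp² atoms and 10 π electrons from ring double bonds plus a heteroatom lone pair. 10 = 4(2)+2, so the system is aromatic and both rings count as aromatic (indole).
Ring F has a continuous p-orbital overlap around the ring; 3 ring double bonds give 6 π electrons. That satisfies 4n+2 with n=1, so ring F is aromatic (pyridine).
Aromatic: A, B, D, E, F. Total: 5.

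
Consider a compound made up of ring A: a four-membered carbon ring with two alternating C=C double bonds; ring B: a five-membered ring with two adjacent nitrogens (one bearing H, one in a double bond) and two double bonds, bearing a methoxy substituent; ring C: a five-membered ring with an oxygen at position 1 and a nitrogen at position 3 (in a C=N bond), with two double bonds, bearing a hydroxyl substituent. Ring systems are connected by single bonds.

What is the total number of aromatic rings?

2

Ring A has only sp² ring atoms; a planar conformation would have a fully conjugated π system of 4 electrons. But 4 = 4(1), which is 4n not 4n+2, so ring A is not aromatic (cyclobutadiene) — cyclobutadiene is antiaromatic and distorts to a rectangle.
Ring B is planar and fully conjugated; 2 ring double bonds (4 π electrons) plus a heteroatom lone pair (2) give 6 π electrons. Since 6 = 4n+2 (n=1), ring B is aromatic (pyrazole).
Ring C has a continuous p-orbital overlap around the ring; 2 ring double bonds (4 π electrons) plus a heteroatom lone pair (2) give 6 π electrons. 6 = 4(1)+2, so ring C is aromatic (oxazole).
Aromatic: B, C. Total: 2.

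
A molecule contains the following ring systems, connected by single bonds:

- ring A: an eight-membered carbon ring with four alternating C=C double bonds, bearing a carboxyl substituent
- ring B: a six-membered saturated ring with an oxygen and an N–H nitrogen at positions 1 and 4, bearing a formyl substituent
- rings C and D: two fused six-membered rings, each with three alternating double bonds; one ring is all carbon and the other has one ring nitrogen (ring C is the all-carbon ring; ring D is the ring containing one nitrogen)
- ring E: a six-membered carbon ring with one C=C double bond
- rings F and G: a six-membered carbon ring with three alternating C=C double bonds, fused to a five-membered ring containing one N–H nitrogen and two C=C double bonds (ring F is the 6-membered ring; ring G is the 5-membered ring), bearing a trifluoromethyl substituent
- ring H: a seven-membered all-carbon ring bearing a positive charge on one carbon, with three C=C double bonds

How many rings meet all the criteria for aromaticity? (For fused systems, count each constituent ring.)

Ring A has only sp² ring atoms; a planar conformation would have a fully conjugated π system of 8 electrons. But 8 = 4(2), which is 4n not 4n+2, so ring A is not aromatic (cyclooctatetraene) — cyclooctatetraene distorts into a non-planar tub to avoid antiaromaticity.
Ring B has only sp³ atoms, so it is not fully conjugated — not aromatic (morpholine).
Rings C and D form a fused bicyclic system (with one nitrogen) with 10 sp² atoms and 10 π electrons from ring double bonds. 10 = 4(2)+2, so the system is aromatic and both rings count as aromatic (quinoline).
Ring E has four sp³ carbons, so it is not fully conjugated — not aromatic (cyclohexene).
Rings F and G form a fused bicyclic system (with one N–H) with 9 sp² atoms and 10 π electrons from ring double bonds plus a heteroatom lone pair. 10 = 4(2)+2, so the system is aromatic and both rings count as aromatic (indole).
Ring H is planar and fully conjugated; 3 ring double bonds (6 π electrons) plus the carbocation's empty p orbital (0, but keeps the ring conjugated) give 6 π electrons. Since 6 = 4n+2 (n=1), ring H is aromatic (tropylium cation).
Aromatic: C, D, F, G, H. Total: 5.

5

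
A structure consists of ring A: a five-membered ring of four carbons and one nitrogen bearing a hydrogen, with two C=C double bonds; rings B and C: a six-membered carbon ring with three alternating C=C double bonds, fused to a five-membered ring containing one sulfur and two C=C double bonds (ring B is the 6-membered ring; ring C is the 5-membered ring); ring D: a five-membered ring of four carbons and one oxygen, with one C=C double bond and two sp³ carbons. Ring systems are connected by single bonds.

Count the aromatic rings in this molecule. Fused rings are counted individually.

Ring A has a continuous p-orbital overlap around the ring; 2 ring double bonds (4 π electrons) plus a heteroatom lone pair (2) give 6 π electrons. 6 = 4(1)+2, so ring A is aromatic (pyrrole).
Rings B and C form a fused bicyclic system (with one sulfur) with 9 sp² atoms and 10 π electrons from ring double bonds plus a heteroatom lone pair. 10 = 4(2)+2, so the system is aromatic and both rings count as aromatic (benzothiophene).
Ring D has two sp³ carbons, so it is not fully conjugated — not aromatic (2,3-dihydrofuran).
Aromatic: A, B, C. Total: 3.

3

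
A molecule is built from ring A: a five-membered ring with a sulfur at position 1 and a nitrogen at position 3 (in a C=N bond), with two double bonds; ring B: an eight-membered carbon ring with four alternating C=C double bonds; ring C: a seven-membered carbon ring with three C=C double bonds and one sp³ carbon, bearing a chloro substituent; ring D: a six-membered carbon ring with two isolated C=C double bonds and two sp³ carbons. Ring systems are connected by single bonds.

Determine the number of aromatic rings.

1

Ring A is planar and fully conjugated; 2 ring double bonds (4 π electrons) plus a heteroatom lone pair (2) give 6 π electrons. 6 = 4(1)+2, so ring A is aromatic (thiazole).
Ring B has only sp² ring atoms; a planar conformation would have a fully conjugated π system of 8 electrons. But 8 = 4(2), which is 4n not 4n+2, so ring B is not aromatic (cyclooctatetraene) — cyclooctatetraene distorts into a non-planar tub to avoid antiaromaticity.
Ring C has one sp³ carbon, so it is not fully conjugated — not aromatic (cycloheptatriene).
Ring D has two sp³ carbons, so it is not fully conjugated — not aromatic (1,4-cyclohexadiene).
Aromatic: A. Total: 1.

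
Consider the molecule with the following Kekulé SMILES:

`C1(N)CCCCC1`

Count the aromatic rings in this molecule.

0

The SMILES encodes a six-membered saturated carbon ring.
The 6-membered ring has only sp³ atoms, so it is not fully conjugated — not aromatic (cyclohexane).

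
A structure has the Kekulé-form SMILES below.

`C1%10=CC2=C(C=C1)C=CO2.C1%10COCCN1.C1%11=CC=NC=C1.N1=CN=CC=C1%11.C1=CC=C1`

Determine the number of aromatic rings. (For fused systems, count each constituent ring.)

4

The SMILES encodes a six-membered carbon ring with three alternating C=C double bonds, fused to a five-membered ring containing one oxygen and two C=C double bonds; a six-membered saturated ring with an oxygen and an N–H nitrogen at positions 1 and 4; a six-membered ring of five carbons and one nitrogen with three alternating double bonds; a six-membered ring with nitrogens at positions 1 and 3 and three alternating double bonds; a four-membered carbon ring with two alternating C=C double bonds.
The fused 6/5-membered bicyclic (with one oxygen) is a single π system with 9 sp² atoms and 10 π electrons from ring double bonds plus a heteroatom lone pair. 10 = 4(2)+2, so the system is aromatic and both rings count as aromatic (benzofuran).
The 6-membered ring with one oxygen and one N–H (1,4) has only sp³ atoms, so it is not fully conjugated — not aromatic (morpholine).
The 6-membered ring with one nitrogen is fully conjugated (every ring atom contributes a p orbital); 3 ring double bonds give 6 π electrons. That satisfies 4n+2 with n=1, so it is aromatic (pyridine).
The 6-membered ring with two nitrogens (1,3) is planar and fully conjugated; 3 ring double bonds give 6 π electrons. That satisfies 4n+2 with n=1, so it is aromatic (pyrimidine).
The 4-membered ring has only sp² ring atoms; a planar conformation would have a fully conjugated π system of 4 electrons. But 4 = 4(1), which is 4n not 4n+2, so it is not aromatic (cyclobutadiene) — cyclobutadiene is antiaromatic and distorts to a rectangle.
4 of the 6 rings are aromatic. Total: 4.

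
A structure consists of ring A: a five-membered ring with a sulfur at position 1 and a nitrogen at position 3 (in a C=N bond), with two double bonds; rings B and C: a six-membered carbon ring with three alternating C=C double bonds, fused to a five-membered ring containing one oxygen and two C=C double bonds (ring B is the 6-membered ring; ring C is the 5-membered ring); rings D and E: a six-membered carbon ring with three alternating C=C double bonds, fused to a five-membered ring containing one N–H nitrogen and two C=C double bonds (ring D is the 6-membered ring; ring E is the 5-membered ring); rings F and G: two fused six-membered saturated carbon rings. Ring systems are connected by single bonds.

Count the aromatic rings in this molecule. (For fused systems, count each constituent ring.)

5

Ring A is fully conjugated (every ring atom contributes a p orbital); 2 ring double bonds (4 π electrons) plus a heteroatom lone pair (2) give 6 π electrons. 6 = 4(1)+2, so ring A is aromatic (thiazole).
Rings B and C form a fused bicyclic system (with one oxygen) with 9 sp² atoms and 10 π electrons from ring double bonds plus a heteroatom lone pair. 10 = 4(2)+2, so the system is aromatic and both rings count as aromatic (benzofuran).
Rings D and E form a fused bicyclic system (with one N–H) with 9 sp² atoms and 10 π electrons from ring double bonds plus a heteroatom lone pair. 10 = 4(2)+2, so the system is aromatic and both rings count as aromatic (indole).
Ring F has only sp³ atoms, so it is not fully conjugated — not aromatic (cyclohexane ring).
Ring G has only sp³ atoms, so it is not fully conjugated — not aromatic (cyclohexane ring).
Aromatic: A, B, C, D, E. Total: 5.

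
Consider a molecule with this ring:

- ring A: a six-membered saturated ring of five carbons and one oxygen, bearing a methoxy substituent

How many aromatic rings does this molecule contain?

0

Ring A has only sp³ atoms, so it is not fully conjugated — not aromatic (tetrahydropyran).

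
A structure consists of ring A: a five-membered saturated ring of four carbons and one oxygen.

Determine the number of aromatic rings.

0

Ring A has only sp³ atoms, so it is not fully conjugated — not aromatic (tetrahydrofuran).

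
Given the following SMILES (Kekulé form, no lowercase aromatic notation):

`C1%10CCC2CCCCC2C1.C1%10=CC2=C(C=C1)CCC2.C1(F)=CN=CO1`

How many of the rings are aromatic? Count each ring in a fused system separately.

2

The SMILES encodes two fused six-membered saturated carbon rings; a six-membered carbon ring with three alternating C=C double bonds, fused to a saturated five-membered carbon ring; a five-membered ring with an oxygen at position 1 and a nitrogen at position 3 (in a C=N bond), with two double bonds.
The 6-membered ring has only sp³ atoms, so it is not fully conjugated — not aromatic (cyclohexane ring).
The second 6-membered ring has only sp³ atoms, so it is not fully conjugated — not aromatic (cyclohexane ring).
The third 6-membered ring is planar and fully conjugated; 3 ring double bonds give 6 π electrons. 6 = 4(1)+2, so it is aromatic (benzene ring).
The 5-membered ring has three sp³ carbons, so it is not fully conjugated — not aromatic (cyclopentane ring).
The 5-membered ring with one oxygen and one =N– is fully conjugated (every ring atom contributes a p orbital); 2 ring double bonds (4 π electrons) plus a heteroatom lone pair (2) give 6 π electrons. 6 = 4(1)+2, so it is aromatic (oxazole).
2 of the 5 rings are aromatic. Total: 2.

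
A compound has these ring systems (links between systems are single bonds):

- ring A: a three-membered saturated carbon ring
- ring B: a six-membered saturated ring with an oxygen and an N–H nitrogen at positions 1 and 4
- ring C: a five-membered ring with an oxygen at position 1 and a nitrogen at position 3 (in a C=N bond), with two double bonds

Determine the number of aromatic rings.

Ring A has only sp³ atoms, so it is not fully conjugated — not aromatic (cyclopropane).
Ring B has only sp³ atoms, so it is not fully conjugated — not aromatic (morpholine).
Ring C is planar and fully conjugated; 2 ring double bonds (4 π electrons) plus a heteroatom lone pair (2) give 6 π electrons. That satisfies 4n+2 with n=1, so ring C is aromatic (oxazole).
Aromatic: C. Total: 1.

1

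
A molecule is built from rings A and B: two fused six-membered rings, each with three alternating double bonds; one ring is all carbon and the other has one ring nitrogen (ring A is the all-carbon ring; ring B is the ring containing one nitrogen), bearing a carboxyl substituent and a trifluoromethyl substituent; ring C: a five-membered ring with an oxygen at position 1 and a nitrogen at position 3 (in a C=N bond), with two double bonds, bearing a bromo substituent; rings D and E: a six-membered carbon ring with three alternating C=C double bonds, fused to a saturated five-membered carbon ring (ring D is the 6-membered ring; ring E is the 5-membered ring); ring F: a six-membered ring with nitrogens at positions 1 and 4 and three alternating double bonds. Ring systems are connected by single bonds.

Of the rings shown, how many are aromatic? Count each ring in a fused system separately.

5

Rings A and B form a fused bicyclic system (with one nitrogen) with 10 sp² atoms and 10 π electrons from ring double bonds. 10 = 4(2)+2, so the system is aromatic and both rings count as aromatic (quinoline).
Ring C is fully conjugated (every ring atom contributes a p orbital); 2 ring double bonds (4 π electrons) plus a heteroatom lone pair (2) give 6 π electrons. 6 = 4(1)+2, so ring C is aromatic (oxazole).
Ring D is fully conjugated (every ring atom contributes a p orbital); 3 ring double bonds give 6 π electrons. That satisfies 4n+2 with n=1, so ring D is aromatic (benzene ring).
Ring E has three sp³ carbons, so it is not fully conjugated — not aromatic (cyclopentane ring).
Ring F is fully conjugated (every ring atom contributes a p orbital); 3 ring double bonds give 6 π electrons. Since 6 = 4n+2 (n=1), ring F is aromatic (pyrazine).
Aromatic: A, B, C, D, F. Total: 5.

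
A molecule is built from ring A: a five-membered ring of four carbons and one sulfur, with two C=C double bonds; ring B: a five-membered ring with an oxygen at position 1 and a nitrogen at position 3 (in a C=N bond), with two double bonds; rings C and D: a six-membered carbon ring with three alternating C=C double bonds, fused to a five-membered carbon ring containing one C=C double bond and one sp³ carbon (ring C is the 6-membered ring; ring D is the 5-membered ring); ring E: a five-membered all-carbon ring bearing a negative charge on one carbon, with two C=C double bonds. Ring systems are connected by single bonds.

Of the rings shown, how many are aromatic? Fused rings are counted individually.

4

Ring A is planar and fully conjugated; 2 ring double bonds (4 π electrons) plus a heteroatom lone pair (2) give 6 π electrons. 6 = 4(1)+2, so ring A is aromatic (thiophene).
Ring B is fully conjugated (every ring atom contributes a p orbital); 2 ring double bonds (4 π electrons) plus a heteroatom lone pair (2) give 6 π electrons. Since 6 = 4n+2 (n=1), ring B is aromatic (oxazole).
Ring C is planar and fully conjugated; 3 ring double bonds give 6 π electrons. That satisfies 4n+2 with n=1, so ring C is aromatic (benzene ring).
Ring D has one sp³ carbon, so it is not fully conjugated — not aromatic (cyclopentene ring).
Ring E has a continuous p-orbital overlap around the ring; 2 ring double bonds (4 π electrons) plus the carbanion lone pair (2) give 6 π electrons. 6 = 4(1)+2, so ring E is aromatic (cyclopentadienyl anion).
Aromatic: A, B, C, E. Total: 4.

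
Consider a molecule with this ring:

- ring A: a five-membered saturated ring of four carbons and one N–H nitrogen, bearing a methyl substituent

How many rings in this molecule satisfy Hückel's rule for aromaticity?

Ring A has only sp³ atoms, so it is not fully conjugated — not aromatic (pyrrolidine).

0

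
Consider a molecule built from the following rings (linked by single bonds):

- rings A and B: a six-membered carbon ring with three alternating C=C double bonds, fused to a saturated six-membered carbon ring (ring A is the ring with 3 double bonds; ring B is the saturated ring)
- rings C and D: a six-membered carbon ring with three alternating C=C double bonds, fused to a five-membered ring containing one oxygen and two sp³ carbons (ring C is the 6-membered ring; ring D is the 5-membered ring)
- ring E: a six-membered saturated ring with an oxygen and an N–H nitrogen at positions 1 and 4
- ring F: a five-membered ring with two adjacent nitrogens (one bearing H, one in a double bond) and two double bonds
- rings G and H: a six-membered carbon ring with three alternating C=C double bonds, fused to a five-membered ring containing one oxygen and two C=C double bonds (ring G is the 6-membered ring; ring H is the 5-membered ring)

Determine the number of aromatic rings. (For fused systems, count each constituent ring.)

5

Ring A has a continuous p-orbital overlap around the ring; 3 ring double bonds give 6 π electrons. That satisfies 4n+2 with n=1, so ring A is aromatic (benzene ring).
Ring B has four sp³ carbons, so it is not fully conjugated — not aromatic (cyclohexane ring).
Ring C is fully conjugated (every ring atom contributes a p orbital); 3 ring double bonds give 6 π electrons. 6 = 4(1)+2, so ring C is aromatic (benzene ring).
Ring D has two sp³ carbons, so it is not fully conjugated — not aromatic (oxolane ring).
Ring E has only sp³ atoms, so it is not fully conjugated — not aromatic (morpholine).
Ring F is planar and fully conjugated; 2 ring double bonds (4 π electrons) plus a heteroatom lone pair (2) give 6 π electrons. Since 6 = 4n+2 (n=1), ring F is aromatic (pyrazole).
Rings G and H form a fused bicyclic system (with one oxygen) with 9 sp² atoms and 10 π electrons from ring double bonds plus a heteroatom lone pair. 10 = 4(2)+2, so the system is aromatic and both rings count as aromatic (benzofuran).
Aromatic: A, C, F, G, H. Total: 5.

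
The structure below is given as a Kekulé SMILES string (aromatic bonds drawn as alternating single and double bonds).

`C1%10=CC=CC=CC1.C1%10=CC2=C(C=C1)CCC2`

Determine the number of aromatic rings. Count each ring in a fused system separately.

1

The SMILES encodes a seven-membered carbon ring with three C=C double bonds and one sp³ carbon; a six-membered carbon ring with three alternating C=C double bonds, fused to a saturated five-membered carbon ring.
The 7-membered ring has one sp³ carbon, so it is not fully conjugated — not aromatic (cycloheptatriene).
The 6-membered ring has a continuous p-orbital overlap around the ring; 3 ring double bonds give 6 π electrons. That satisfies 4n+2 with n=1, so it is aromatic (benzene ring).
The 5-membered ring has three sp³ carbons, so it is not fully conjugated — not aromatic (cyclopentane ring).
1 of the 3 rings is aromatic. Total: 1.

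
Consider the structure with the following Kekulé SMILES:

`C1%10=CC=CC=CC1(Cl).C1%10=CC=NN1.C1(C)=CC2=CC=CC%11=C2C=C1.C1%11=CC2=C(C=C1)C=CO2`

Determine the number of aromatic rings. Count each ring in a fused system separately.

The SMILES encodes a seven-membered carbon ring with three C=C double bonds and one sp³ carbon; a five-membered ring with two adjacent nitrogens (one bearing H, one in a double bond) and two double bonds; two fused six-membered carbon rings, each with three alternating C=C double bonds; a six-membered carbon ring with three alternating C=C double bonds, fused to a five-membered ring containing one oxygen and two C=C double bonds.
The 7-membered ring has one sp³ carbon, so it is not fully conjugated — not aromatic (cycloheptatriene).
The 5-membered ring with two adjacent nitrogens (one N–H, one =N–) is fully conjugated (every ring atom contributes a p orbital); 2 ring double bonds (4 π electrons) plus a heteroatom lone pair (2) give 6 π electrons. Since 6 = 4n+2 (n=1), it is aromatic (pyrazole).
The fused 6/6-membered bicyclic is a single π system with 10 sp² atoms and 10 π electrons from ring double bonds. 10 = 4(2)+2, so the system is aromatic and both rings count as aromatic (naphthalene).
The fused 6/5-membered bicyclic (with one oxygen) is a single π system with 9 sp² atoms and 10 π electrons from ring double bonds plus a heteroatom lone pair. 10 = 4(2)+2, so the system is aromatic and both rings count as aromatic (benzofuran).
5 of the 6 rings are aromatic. Total: 5.

5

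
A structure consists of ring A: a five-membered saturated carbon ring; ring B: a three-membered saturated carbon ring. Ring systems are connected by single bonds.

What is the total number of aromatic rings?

0

Ring A has only sp³ atoms, so it is not fully conjugated — not aromatic (cyclopentane).
Ring B has only sp³ atoms, so it is not fully conjugated — not aromatic (cyclopropane).
No ring is aromatic. Total: 0.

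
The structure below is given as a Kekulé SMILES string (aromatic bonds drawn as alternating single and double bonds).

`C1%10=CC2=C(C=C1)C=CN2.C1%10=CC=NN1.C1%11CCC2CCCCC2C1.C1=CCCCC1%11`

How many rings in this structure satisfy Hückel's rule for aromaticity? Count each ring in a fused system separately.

The SMILES encodes a six-membered carbon ring with three alternating C=C double bonds, fused to a five-membered ring containing one N–H nitrogen and two C=C double bonds; a five-membered ring with two adjacent nitrogens (one bearing H, one in a double bond) and two double bonds; two fused six-membered saturated carbon rings; a six-membered carbon ring with one C=C double bond.
The fused 6/5-membered bicyclic (with one N–H) is a single π system with 9 sp² atoms and 10 π electrons from ring double bonds plus a heteroatom lone pair. 10 = 4(2)+2, so the system is aromatic and both rings count as aromatic (indole).
The 5-membered ring with two adjacent nitrogens (one N–H, one =N–) has a continuous p-orbital overlap around the ring; 2 ring double bonds (4 π electrons) plus a heteroatom lone pair (2) give 6 π electrons. 6 = 4(1)+2, so it is aromatic (pyrazole).
The 6-membered ring has only sp³ atoms, so it is not fully conjugated — not aromatic (cyclohexane ring).
The second 6-membered ring has only sp³ atoms, so it is not fully conjugated — not aromatic (cyclohexane ring).
The third 6-membered ring has four sp³ carbons, so it is not fully conjugated — not aromatic (cyclohexene).
3 of the 6 rings are aromatic. Total: 3.

3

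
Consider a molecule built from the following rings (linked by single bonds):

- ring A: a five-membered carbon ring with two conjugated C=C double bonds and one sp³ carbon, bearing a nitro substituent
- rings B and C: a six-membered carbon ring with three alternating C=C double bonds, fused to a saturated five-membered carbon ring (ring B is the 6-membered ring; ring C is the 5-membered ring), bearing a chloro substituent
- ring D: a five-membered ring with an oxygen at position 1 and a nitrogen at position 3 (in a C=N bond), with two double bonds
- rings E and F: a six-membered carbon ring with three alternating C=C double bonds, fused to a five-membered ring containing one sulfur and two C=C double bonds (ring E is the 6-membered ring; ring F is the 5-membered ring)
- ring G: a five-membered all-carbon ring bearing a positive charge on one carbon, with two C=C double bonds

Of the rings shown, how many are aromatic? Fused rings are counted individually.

4

Ring A has one sp³ carbon, so it is not fully conjugated — not aromatic (cyclopentadiene).
Ring B has a continuous p-orbital overlap around the ring; 3 ring double bonds give 6 π electrons. Since 6 = 4n+2 (n=1), ring B is aromatic (benzene ring).
Ring C has three sp³ carbons, so it is not fully conjugated — not aromatic (cyclopentane ring).
Ring D has a continuous p-orbital overlap around the ring; 2 ring double bonds (4 π electrons) plus a heteroatom lone pair (2) give 6 π electrons. 6 = 4(1)+2, so ring D is aromatic (oxazole).
Rings E and F form a fused bicyclic system (with one sulfur) with 9 sp² atoms and 10 π electrons from ring double bonds plus a heteroatom lone pair. 10 = 4(2)+2, so the system is aromatic and both rings count as aromatic (benzothiophene).
Ring G has only sp² ring atoms; a planar conformation would have a fully conjugated π system of 4 electrons. But 4 = 4(1), which is 4n not 4n+2, so ring G is not aromatic (cyclopentadienyl cation).
Aromatic: B, D, E, F. Total: 4.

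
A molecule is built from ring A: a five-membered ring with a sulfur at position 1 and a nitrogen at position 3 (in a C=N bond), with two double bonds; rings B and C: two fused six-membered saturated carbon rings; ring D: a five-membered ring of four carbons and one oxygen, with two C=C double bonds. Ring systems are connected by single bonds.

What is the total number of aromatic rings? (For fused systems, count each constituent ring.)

Ring A is planar and fully conjugated; 2 ring double bonds (4 π electrons) plus a heteroatom lone pair (2) give 6 π electrons. That satisfies 4n+2 with n=1, so ring A is aromatic (thiazole).
Ring B has only sp³ atoms, so it is not fully conjugated — not aromatic (cyclohexane ring).
Ring C has only sp³ atoms, so it is not fully conjugated — not aromatic (cyclohexane ring).
Ring D is planar and fully conjugated; 2 ring double bonds (4 π electrons) plus a heteroatom lone pair (2) give 6 π electrons. That satisfies 4n+2 with n=1, so ring D is aromatic (furan).
Aromatic: A, D. Total: 2.

2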